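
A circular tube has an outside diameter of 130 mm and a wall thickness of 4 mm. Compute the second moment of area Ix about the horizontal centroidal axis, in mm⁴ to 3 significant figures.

Decompose the section into non-overlapping parts with the origin at the bottom-left of its bounding rectangle.
Outer circle: ⌀130, A = 13 273 mm², y = 65 mm, Ī = 14 019 848 mm⁴.
Bore (subtracted): ⌀122, A = 11 690 mm², y = 65 mm, Ī = 10 874 498 mm⁴.
By symmetry the centroid is at mid-height, ȳ = 65 mm.
All pieces are centred on the horizontal centroidal axis, so I = ΣĪ (holes subtracted) = 3 145 350 mm⁴.

Ix ≈ 3.15 × 10⁶ mm⁴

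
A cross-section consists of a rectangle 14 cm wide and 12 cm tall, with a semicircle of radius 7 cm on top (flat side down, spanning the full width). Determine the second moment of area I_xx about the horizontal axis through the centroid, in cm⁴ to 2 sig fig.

Treat the section as a set of non-overlapping primitives; coordinates are from the bounding-box lower-left.
Rectangular body: 14 × 12, A = 168 cm², y = 6 cm, Ī = 2 016 cm⁴.
Semicircular cap: semicircle r = 7, A = 76.97 cm², y = 14.97 cm, Ī = 263.5 cm⁴.
Centroid: ȳ = ΣA·y / ΣA = 8.819 cm.
Transfer each piece to the horizontal axis through the centroid using Ī + A·d² with d = y − 8.819:
  rectangular body: d = -2.819 cm → contributes +3 351 cm⁴
  semicircular cap: d = 6.152 cm → contributes +3 177 cm⁴
Total I = 6 528 cm⁴.

I_xx ≈ 6500 cm⁴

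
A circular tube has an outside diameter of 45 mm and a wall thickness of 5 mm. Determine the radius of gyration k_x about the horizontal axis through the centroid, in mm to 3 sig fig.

Break the section into simple shapes (no overlaps), measuring from the bottom-left corner of the bounding box.
Outer circle: ⌀45, A = 1590.4 mm², y = 22.5 mm, Ī = 201 289 mm⁴.
Bore (subtracted): ⌀35, A = 962.11 mm², y = 22.5 mm, Ī = 73 662 mm⁴.
By symmetry the centroid is at mid-height, ȳ = 22.5 mm.
All pieces are centred on the horizontal axis through the centroid, so I = ΣĪ (holes subtracted) = 127 627 mm⁴.
Radius of gyration: k = √(I/A) = √(127 627 / 628.32) = 14.252 mm.

k_x ≈ 14.3 mm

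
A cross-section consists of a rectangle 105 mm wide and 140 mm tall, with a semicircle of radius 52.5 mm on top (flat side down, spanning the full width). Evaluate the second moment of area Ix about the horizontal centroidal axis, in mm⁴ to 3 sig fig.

Ix ≈ 5.33 × 10⁷ mm⁴

Break the section into simple shapes (no overlaps), measuring from the bottom-left corner of the bounding box.
Rectangular body: 105 × 140, A = 14 700 mm², y = 70 mm, Ī = 24 010 000 mm⁴.
Semicircular cap: semicircle r = 52.5, A = 4329.5 mm², y = 162.28 mm, Ī = 833 814 mm⁴.
Centroid: ȳ = ΣA·y / ΣA = 90.996 mm.
Transfer each piece to the horizontal centroidal axis using Ī + A·d² with d = y − 90.996:
  rectangular body: d = -20.996 mm → contributes +30 489 930 mm⁴
  semicircular cap: d = 71.286 mm → contributes +22 835 156 mm⁴
Total I = 53 325 086 mm⁴.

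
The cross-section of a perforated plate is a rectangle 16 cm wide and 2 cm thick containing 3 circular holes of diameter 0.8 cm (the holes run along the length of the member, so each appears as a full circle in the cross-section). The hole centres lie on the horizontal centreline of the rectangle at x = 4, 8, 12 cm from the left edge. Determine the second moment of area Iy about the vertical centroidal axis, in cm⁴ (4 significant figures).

Break the section into simple shapes (no overlaps), measuring from the bottom-left corner of the bounding box.
Plate: 16 × 2, A = 32 cm², x = 8 cm, Ī = 682.667 cm⁴.
Hole 1 (subtracted): ⌀0.8, A = 0.502655 cm², x = 4 cm, Ī = 0.0201062 cm⁴.
Hole 2 (subtracted): ⌀0.8, A = 0.502655 cm², x = 8 cm, Ī = 0.0201062 cm⁴.
Hole 3 (subtracted): ⌀0.8, A = 0.502655 cm², x = 12 cm, Ī = 0.0201062 cm⁴.
By symmetry the centroid is at mid-width, x̄ = 8 cm.
Transfer each piece to the vertical centroidal axis using Ī + A·d² with d = x − 8:
  plate: d = 0 cm → contributes +682.667 cm⁴
  hole 1: d = -4 cm → contributes −8.06258 cm⁴
  hole 2: d = 0 cm → contributes −0.0201062 cm⁴
  hole 3: d = 4 cm → contributes −8.06258 cm⁴
Total I = 666.521 cm⁴.

Iy ≈ 666.5 cm⁴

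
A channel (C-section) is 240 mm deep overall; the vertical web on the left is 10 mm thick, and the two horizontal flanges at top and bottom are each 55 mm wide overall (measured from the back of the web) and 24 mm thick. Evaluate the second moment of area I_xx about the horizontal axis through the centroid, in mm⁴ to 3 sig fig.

I_xx ≈ 3.68 × 10⁷ mm⁴

Break the section into simple shapes (no overlaps), measuring from the bottom-left corner of the bounding box.
Web: 10 × 240, A = 2 400 mm², y = 120 mm, Ī = 11 520 000 mm⁴.
Top flange (beyond web): 45 × 24, A = 1 080 mm², y = 228 mm, Ī = 51 840 mm⁴.
Bottom flange (beyond web): 45 × 24, A = 1 080 mm², y = 12 mm, Ī = 51 840 mm⁴.
By symmetry the centroid is at mid-height, ȳ = 120 mm.
Transfer each piece to the horizontal axis through the centroid using Ī + A·d² with d = y − 120:
  web: d = 0 mm → contributes +11 520 000 mm⁴
  top flange (beyond web): d = 108 mm → contributes +12 648 960 mm⁴
  bottom flange (beyond web): d = -108 mm → contributes +12 648 960 mm⁴
Total I = 36 817 920 mm⁴.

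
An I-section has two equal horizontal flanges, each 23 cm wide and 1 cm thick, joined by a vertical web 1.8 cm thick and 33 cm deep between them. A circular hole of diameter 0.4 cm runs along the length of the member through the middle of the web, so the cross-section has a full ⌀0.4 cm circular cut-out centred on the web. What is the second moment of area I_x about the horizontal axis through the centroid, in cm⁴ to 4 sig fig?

I_x ≈ 1.869 × 10⁴ cm⁴

Split into non-overlapping primitives; take the origin at the lower-left of the bounding box.
Bottom flange: 23 × 1, A = 23 cm², y = 0.5 cm, Ī = 1.91667 cm⁴.
Web: 1.8 × 33, A = 59.4 cm², y = 17.5 cm, Ī = 5390.55 cm⁴.
Top flange: 23 × 1, A = 23 cm², y = 34.5 cm, Ī = 1.91667 cm⁴.
Hole (subtracted): ⌀0.4, A = 0.125664 cm², y = 17.5 cm, Ī = 0.00125664 cm⁴.
By symmetry the centroid is at mid-height, ȳ = 17.5 cm.
Transfer each piece to the horizontal axis through the centroid using Ī + A·d² with d = y − 17.5:
  bottom flange: d = -17 cm → contributes +6648.92 cm⁴
  web: d = 0 cm → contributes +5390.55 cm⁴
  top flange: d = 17 cm → contributes +6648.92 cm⁴
  hole: d = 0 cm → contributes −0.00125664 cm⁴
Total I = 18688.4 cm⁴.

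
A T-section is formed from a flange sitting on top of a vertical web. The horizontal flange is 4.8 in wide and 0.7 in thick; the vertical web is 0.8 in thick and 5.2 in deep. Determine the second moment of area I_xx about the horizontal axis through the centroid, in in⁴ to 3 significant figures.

I_xx ≈ 25.7 in⁴

Treat the section as a set of non-overlapping primitives; coordinates are from the bounding-box lower-left.
Flange: 4.8 × 0.7, A = 3.36 in², y = 5.55 in, Ī = 0.1372 in⁴.
Web: 0.8 × 5.2, A = 4.16 in², y = 2.6 in, Ī = 9.3739 in⁴.
Centroid: ȳ = ΣA·y / ΣA = 3.9181 in.
Transfer each piece to the horizontal axis through the centroid using Ī + A·d² with d = y − 3.9181:
  flange: d = 1.6319 in → contributes +9.0854 in⁴
  web: d = -1.3181 in → contributes +16.601 in⁴
Total I = 25.687 in⁴.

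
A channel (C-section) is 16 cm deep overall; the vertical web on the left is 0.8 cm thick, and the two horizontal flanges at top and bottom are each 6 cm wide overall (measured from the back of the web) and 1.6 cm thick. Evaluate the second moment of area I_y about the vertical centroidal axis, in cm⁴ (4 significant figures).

I_y ≈ 103.3 cm⁴

Decompose the section into non-overlapping parts with the origin at the bottom-left of its bounding rectangle.
Web: 0.8 × 16, A = 12.8 cm², x = 0.4 cm, Ī = 0.682667 cm⁴.
Top flange (beyond web): 5.2 × 1.6, A = 8.32 cm², x = 3.4 cm, Ī = 18.7477 cm⁴.
Bottom flange (beyond web): 5.2 × 1.6, A = 8.32 cm², x = 3.4 cm, Ī = 18.7477 cm⁴.
Centroid: x̄ = ΣA·x / ΣA = 2.09565 cm.
Transfer each piece to the vertical centroidal axis using Ī + A·d² with d = x − 2.09565:
  web: d = -1.69565 cm → contributes +37.4857 cm⁴
  top flange (beyond web): d = 1.30435 cm → contributes +32.9027 cm⁴
  bottom flange (beyond web): d = 1.30435 cm → contributes +32.9027 cm⁴
Total I = 103.291 cm⁴.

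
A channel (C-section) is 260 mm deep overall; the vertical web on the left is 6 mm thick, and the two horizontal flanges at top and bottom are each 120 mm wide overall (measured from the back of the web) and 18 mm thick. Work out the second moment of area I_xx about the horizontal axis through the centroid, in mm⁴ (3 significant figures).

Split into non-overlapping primitives; take the origin at the lower-left of the bounding box.
Web: 6 × 260, A = 1 560 mm², y = 130 mm, Ī = 8 788 000 mm⁴.
Top flange (beyond web): 114 × 18, A = 2 052 mm², y = 251 mm, Ī = 55 404 mm⁴.
Bottom flange (beyond web): 114 × 18, A = 2 052 mm², y = 9 mm, Ī = 55 404 mm⁴.
By symmetry the centroid is at mid-height, ȳ = 130 mm.
Transfer each piece to the horizontal axis through the centroid using Ī + A·d² with d = y − 130:
  web: d = 0 mm → contributes +8 788 000 mm⁴
  top flange (beyond web): d = 121 mm → contributes +30 098 736 mm⁴
  bottom flange (beyond web): d = -121 mm → contributes +30 098 736 mm⁴
Total I = 68 985 472 mm⁴.

I_xx ≈ 6.90 × 10⁷ mm⁴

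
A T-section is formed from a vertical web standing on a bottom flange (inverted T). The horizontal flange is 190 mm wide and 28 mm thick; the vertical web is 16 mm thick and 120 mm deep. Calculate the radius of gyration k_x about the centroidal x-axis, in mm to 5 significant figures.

Break the section into simple shapes (no overlaps), measuring from the bottom-left corner of the bounding box.
Flange: 190 × 28, A = 5 320 mm², y = 14 mm, Ī = 347573.3 mm⁴.
Web: 16 × 120, A = 1 920 mm², y = 88 mm, Ī = 2 304 000 mm⁴.
Centroid: ȳ = ΣA·y / ΣA = 33.62431 mm.
Transfer each piece to the centroidal x-axis using Ī + A·d² with d = y − 33.62431:
  flange: d = -19.62431 mm → contributes +2 396 377 mm⁴
  web: d = 54.37569 mm → contributes +7 980 894 mm⁴
Total I = 10 377 271 mm⁴.
Radius of gyration: k = √(I/A) = √(10 377 271 / 7 240) = 37.85928 mm.

k_x ≈ 37.859 mm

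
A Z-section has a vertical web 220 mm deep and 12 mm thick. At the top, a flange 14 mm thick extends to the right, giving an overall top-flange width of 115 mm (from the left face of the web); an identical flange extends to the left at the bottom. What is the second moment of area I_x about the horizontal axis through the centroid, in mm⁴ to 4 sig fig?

I_x ≈ 4.129 × 10⁷ mm⁴

Treat the section as a set of non-overlapping primitives; coordinates are from the bounding-box lower-left.
Web: 12 × 220, A = 2 640 mm², y = 110 mm, Ī = 10 648 000 mm⁴.
Top flange (beyond web): 103 × 14, A = 1 442 mm², y = 213 mm, Ī = 23552.7 mm⁴.
Bottom flange (beyond web): 103 × 14, A = 1 442 mm², y = 7 mm, Ī = 23552.7 mm⁴.
Centroid: ȳ = ΣA·y / ΣA = 110 mm.
Transfer each piece to the horizontal axis through the centroid using Ī + A·d² with d = y − 110:
  web: d = 0 mm → contributes +10 648 000 mm⁴
  top flange (beyond web): d = 103 mm → contributes +15 321 731 mm⁴
  bottom flange (beyond web): d = -103 mm → contributes +15 321 731 mm⁴
Total I = 41 291 461 mm⁴.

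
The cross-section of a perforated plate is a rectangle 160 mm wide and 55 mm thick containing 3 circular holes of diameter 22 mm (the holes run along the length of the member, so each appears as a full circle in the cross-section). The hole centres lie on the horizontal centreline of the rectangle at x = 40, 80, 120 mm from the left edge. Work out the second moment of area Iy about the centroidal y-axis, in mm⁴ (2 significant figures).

Iy ≈ 1.8 × 10⁷ mm⁴

Treat the section as a set of non-overlapping primitives; coordinates are from the bounding-box lower-left.
Plate: 160 × 55, A = 8 800 mm², x = 80 mm, Ī = 18 773 333 mm⁴.
Hole 1 (subtracted): ⌀22, A = 380.1 mm², x = 40 mm, Ī = 11 499 mm⁴.
Hole 2 (subtracted): ⌀22, A = 380.1 mm², x = 80 mm, Ī = 11 499 mm⁴.
Hole 3 (subtracted): ⌀22, A = 380.1 mm², x = 120 mm, Ī = 11 499 mm⁴.
By symmetry the centroid is at mid-width, x̄ = 80 mm.
Transfer each piece to the centroidal y-axis using Ī + A·d² with d = x − 80:
  plate: d = 0 mm → contributes +18 773 333 mm⁴
  hole 1: d = -40 mm → contributes −619 711 mm⁴
  hole 2: d = 0 mm → contributes −11 499 mm⁴
  hole 3: d = 40 mm → contributes −619 711 mm⁴
Total I = 17 522 412 mm⁴.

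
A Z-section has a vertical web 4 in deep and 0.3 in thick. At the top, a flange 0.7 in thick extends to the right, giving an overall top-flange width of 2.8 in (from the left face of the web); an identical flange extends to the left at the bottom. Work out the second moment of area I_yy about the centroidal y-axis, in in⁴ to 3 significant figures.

I_yy ≈ 8.69 in⁴

Treat the section as a set of non-overlapping primitives; coordinates are from the bounding-box lower-left.
Web: 0.3 × 4, A = 1.2 in², x = 2.65 in, Ī = 0.009 in⁴.
Top flange (beyond web): 2.5 × 0.7, A = 1.75 in², x = 4.05 in, Ī = 0.91146 in⁴.
Bottom flange (beyond web): 2.5 × 0.7, A = 1.75 in², x = 1.25 in, Ī = 0.91146 in⁴.
Centroid: x̄ = ΣA·x / ΣA = 2.65 in.
Transfer each piece to the centroidal y-axis using Ī + A·d² with d = x − 2.65:
  web: d = 0 in → contributes +0.009 in⁴
  top flange (beyond web): d = 1.4 in → contributes +4.3415 in⁴
  bottom flange (beyond web): d = -1.4 in → contributes +4.3415 in⁴
Total I = 8.6919 in⁴.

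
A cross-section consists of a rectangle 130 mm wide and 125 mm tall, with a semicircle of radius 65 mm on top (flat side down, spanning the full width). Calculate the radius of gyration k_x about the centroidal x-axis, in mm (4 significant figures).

k_x ≈ 51.78 mm

Decompose the section into non-overlapping parts with the origin at the bottom-left of its bounding rectangle.
Rectangular body: 130 × 125, A = 16 250 mm², y = 62.5 mm, Ī = 21 158 854 mm⁴.
Semicircular cap: semicircle r = 65, A = 6636.61 mm², y = 152.587 mm, Ī = 1 959 230 mm⁴.
Centroid: ȳ = ΣA·y / ΣA = 88.6232 mm.
Transfer each piece to the centroidal x-axis using Ī + A·d² with d = y − 88.6232:
  rectangular body: d = -26.1232 mm → contributes +32 248 210 mm⁴
  semicircular cap: d = 63.9637 mm → contributes +29 111 934 mm⁴
Total I = 61 360 144 mm⁴.
Radius of gyration: k = √(I/A) = √(61 360 144 / 22886.6) = 51.7789 mm.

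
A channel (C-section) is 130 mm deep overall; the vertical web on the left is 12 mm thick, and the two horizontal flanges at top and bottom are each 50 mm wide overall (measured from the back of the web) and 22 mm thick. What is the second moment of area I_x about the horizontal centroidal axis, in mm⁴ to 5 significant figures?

Break the section into simple shapes (no overlaps), measuring from the bottom-left corner of the bounding box.
Web: 12 × 130, A = 1 560 mm², y = 65 mm, Ī = 2 197 000 mm⁴.
Top flange (beyond web): 38 × 22, A = 836 mm², y = 119 mm, Ī = 33718.67 mm⁴.
Bottom flange (beyond web): 38 × 22, A = 836 mm², y = 11 mm, Ī = 33718.67 mm⁴.
By symmetry the centroid is at mid-height, ȳ = 65 mm.
Transfer each piece to the horizontal centroidal axis using Ī + A·d² with d = y − 65:
  web: d = 0 mm → contributes +2 197 000 mm⁴
  top flange (beyond web): d = 54 mm → contributes +2 471 495 mm⁴
  bottom flange (beyond web): d = -54 mm → contributes +2 471 495 mm⁴
Total I = 7 139 989 mm⁴.

I_x ≈ 7.1400 × 10⁶ mm⁴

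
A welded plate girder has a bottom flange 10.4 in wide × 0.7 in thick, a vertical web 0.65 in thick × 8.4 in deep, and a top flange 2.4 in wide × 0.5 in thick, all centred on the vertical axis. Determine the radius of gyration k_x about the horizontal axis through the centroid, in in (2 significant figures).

k_x ≈ 3.3 in

Decompose the section into non-overlapping parts with the origin at the bottom-left of its bounding rectangle.
Bottom plate: 10.4 × 0.7, A = 7.28 in², y = 0.35 in, Ī = 0.2973 in⁴.
Web plate: 0.65 × 8.4, A = 5.46 in², y = 4.9 in, Ī = 32.1 in⁴.
Top plate: 2.4 × 0.5, A = 1.2 in², y = 9.35 in, Ī = 0.025 in⁴.
Centroid: ȳ = ΣA·y / ΣA = 2.907 in.
Transfer each piece to the horizontal axis through the centroid using Ī + A·d² with d = y − 2.907:
  bottom plate: d = -2.557 in → contributes +47.89 in⁴
  web plate: d = 1.993 in → contributes +53.79 in⁴
  top plate: d = 6.443 in → contributes +49.84 in⁴
Total I = 151.5 in⁴.
Radius of gyration: k = √(I/A) = √(151.5 / 13.94) = 3.297 in.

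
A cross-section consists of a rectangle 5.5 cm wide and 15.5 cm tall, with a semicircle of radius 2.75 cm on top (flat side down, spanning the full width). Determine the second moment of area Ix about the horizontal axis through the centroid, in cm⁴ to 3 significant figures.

Ix ≈ 2540 cm⁴

Split into non-overlapping primitives; take the origin at the lower-left of the bounding box.
Rectangular body: 5.5 × 15.5, A = 85.25 cm², y = 7.75 cm, Ī = 1706.8 cm⁴.
Semicircular cap: semicircle r = 2.75, A = 11.879 cm², y = 16.667 cm, Ī = 6.2772 cm⁴.
Centroid: ȳ = ΣA·y / ΣA = 8.8406 cm.
Transfer each piece to the horizontal axis through the centroid using Ī + A·d² with d = y − 8.8406:
  rectangular body: d = -1.0906 cm → contributes +1808.2 cm⁴
  semicircular cap: d = 7.8265 cm → contributes +733.93 cm⁴
Total I = 2542.1 cm⁴.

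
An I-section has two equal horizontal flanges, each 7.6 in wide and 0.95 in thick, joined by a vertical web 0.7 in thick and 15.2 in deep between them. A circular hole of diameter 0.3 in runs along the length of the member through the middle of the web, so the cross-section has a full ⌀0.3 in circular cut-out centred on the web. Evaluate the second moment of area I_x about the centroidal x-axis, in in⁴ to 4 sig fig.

I_x ≈ 1148 in⁴

Decompose the section into non-overlapping parts with the origin at the bottom-left of its bounding rectangle.
Bottom flange: 7.6 × 0.95, A = 7.22 in², y = 0.475 in, Ī = 0.543004 in⁴.
Web: 0.7 × 15.2, A = 10.64 in², y = 8.55 in, Ī = 204.855 in⁴.
Top flange: 7.6 × 0.95, A = 7.22 in², y = 16.625 in, Ī = 0.543004 in⁴.
Hole (subtracted): ⌀0.3, A = 0.0706858 in², y = 8.55 in, Ī = 0.000397608 in⁴.
By symmetry the centroid is at mid-height, ȳ = 8.55 in.
Transfer each piece to the centroidal x-axis using Ī + A·d² with d = y − 8.55:
  bottom flange: d = -8.075 in → contributes +471.328 in⁴
  web: d = 0 in → contributes +204.855 in⁴
  top flange: d = 8.075 in → contributes +471.328 in⁴
  hole: d = 0 in → contributes −0.000397608 in⁴
Total I = 1147.51 in⁴.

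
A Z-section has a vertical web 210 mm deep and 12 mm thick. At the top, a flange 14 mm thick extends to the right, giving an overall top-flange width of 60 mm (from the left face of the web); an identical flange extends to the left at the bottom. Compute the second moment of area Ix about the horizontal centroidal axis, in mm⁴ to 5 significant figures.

Break the section into simple shapes (no overlaps), measuring from the bottom-left corner of the bounding box.
Web: 12 × 210, A = 2 520 mm², y = 105 mm, Ī = 9 261 000 mm⁴.
Top flange (beyond web): 48 × 14, A = 672 mm², y = 203 mm, Ī = 10 976 mm⁴.
Bottom flange (beyond web): 48 × 14, A = 672 mm², y = 7 mm, Ī = 10 976 mm⁴.
Centroid: ȳ = ΣA·y / ΣA = 105 mm.
Transfer each piece to the horizontal centroidal axis using Ī + A·d² with d = y − 105:
  web: d = 0 mm → contributes +9 261 000 mm⁴
  top flange (beyond web): d = 98 mm → contributes +6 464 864 mm⁴
  bottom flange (beyond web): d = -98 mm → contributes +6 464 864 mm⁴
Total I = 22 190 728 mm⁴.

Ix ≈ 2.2191 × 10⁷ mm⁴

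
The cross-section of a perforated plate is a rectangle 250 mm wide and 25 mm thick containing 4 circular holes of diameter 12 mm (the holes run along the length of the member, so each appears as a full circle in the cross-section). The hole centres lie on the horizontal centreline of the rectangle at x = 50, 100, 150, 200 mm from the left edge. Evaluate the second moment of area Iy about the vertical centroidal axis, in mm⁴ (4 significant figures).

Decompose the section into non-overlapping parts with the origin at the bottom-left of its bounding rectangle.
Plate: 250 × 25, A = 6 250 mm², x = 125 mm, Ī = 32 552 083 mm⁴.
Hole 1 (subtracted): ⌀12, A = 113.097 mm², x = 50 mm, Ī = 1017.88 mm⁴.
Hole 2 (subtracted): ⌀12, A = 113.097 mm², x = 100 mm, Ī = 1017.88 mm⁴.
Hole 3 (subtracted): ⌀12, A = 113.097 mm², x = 150 mm, Ī = 1017.88 mm⁴.
Hole 4 (subtracted): ⌀12, A = 113.097 mm², x = 200 mm, Ī = 1017.88 mm⁴.
By symmetry the centroid is at mid-width, x̄ = 125 mm.
Transfer each piece to the vertical centroidal axis using Ī + A·d² with d = x − 125:
  plate: d = 0 mm → contributes +32 552 083 mm⁴
  hole 1: d = -75 mm → contributes −637 190 mm⁴
  hole 2: d = -25 mm → contributes −71703.7 mm⁴
  hole 3: d = 25 mm → contributes −71703.7 mm⁴
  hole 4: d = 75 mm → contributes −637 190 mm⁴
Total I = 31 134 295 mm⁴.

Iy ≈ 3.113 × 10⁷ mm⁴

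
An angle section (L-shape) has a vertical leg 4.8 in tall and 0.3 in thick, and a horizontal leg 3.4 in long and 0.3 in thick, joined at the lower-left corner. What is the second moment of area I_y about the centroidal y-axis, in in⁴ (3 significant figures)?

I_y ≈ 2.39 in⁴

Decompose the section into non-overlapping parts with the origin at the bottom-left of its bounding rectangle.
Vertical leg: 0.3 × 4.8, A = 1.44 in², x = 0.15 in, Ī = 0.0108 in⁴.
Horizontal leg (remainder): 3.1 × 0.3, A = 0.93 in², x = 1.85 in, Ī = 0.74478 in⁴.
Centroid: x̄ = ΣA·x / ΣA = 0.81709 in.
Transfer each piece to the centroidal y-axis using Ī + A·d² with d = x − 0.81709:
  vertical leg: d = -0.66709 in → contributes +0.65161 in⁴
  horizontal leg (remainder): d = 1.0329 in → contributes +1.737 in⁴
Total I = 2.3886 in⁴.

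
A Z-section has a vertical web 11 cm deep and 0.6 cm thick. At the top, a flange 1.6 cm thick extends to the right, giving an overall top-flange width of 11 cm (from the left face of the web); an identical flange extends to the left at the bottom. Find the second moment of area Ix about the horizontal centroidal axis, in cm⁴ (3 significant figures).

Split into non-overlapping primitives; take the origin at the lower-left of the bounding box.
Web: 0.6 × 11, A = 6.6 cm², y = 5.5 cm, Ī = 66.55 cm⁴.
Top flange (beyond web): 10.4 × 1.6, A = 16.64 cm², y = 10.2 cm, Ī = 3.5499 cm⁴.
Bottom flange (beyond web): 10.4 × 1.6, A = 16.64 cm², y = 0.8 cm, Ī = 3.5499 cm⁴.
Centroid: ȳ = ΣA·y / ΣA = 5.5 cm.
Transfer each piece to the horizontal centroidal axis using Ī + A·d² with d = y − 5.5:
  web: d = 0 cm → contributes +66.55 cm⁴
  top flange (beyond web): d = 4.7 cm → contributes +371.13 cm⁴
  bottom flange (beyond web): d = -4.7 cm → contributes +371.13 cm⁴
Total I = 808.8 cm⁴.

Ix ≈ 809 cm⁴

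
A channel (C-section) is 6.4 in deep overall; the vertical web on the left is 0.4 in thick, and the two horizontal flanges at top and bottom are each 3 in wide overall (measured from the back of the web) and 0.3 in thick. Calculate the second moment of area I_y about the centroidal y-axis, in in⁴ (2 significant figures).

Treat the section as a set of non-overlapping primitives; coordinates are from the bounding-box lower-left.
Web: 0.4 × 6.4, A = 2.56 in², x = 0.2 in, Ī = 0.03413 in⁴.
Top flange (beyond web): 2.6 × 0.3, A = 0.78 in², x = 1.7 in, Ī = 0.4394 in⁴.
Bottom flange (beyond web): 2.6 × 0.3, A = 0.78 in², x = 1.7 in, Ī = 0.4394 in⁴.
Centroid: x̄ = ΣA·x / ΣA = 0.768 in.
Transfer each piece to the centroidal y-axis using Ī + A·d² with d = x − 0.768:
  web: d = -0.568 in → contributes +0.8599 in⁴
  top flange (beyond web): d = 0.932 in → contributes +1.117 in⁴
  bottom flange (beyond web): d = 0.932 in → contributes +1.117 in⁴
Total I = 3.094 in⁴.

I_y ≈ 3.1 in⁴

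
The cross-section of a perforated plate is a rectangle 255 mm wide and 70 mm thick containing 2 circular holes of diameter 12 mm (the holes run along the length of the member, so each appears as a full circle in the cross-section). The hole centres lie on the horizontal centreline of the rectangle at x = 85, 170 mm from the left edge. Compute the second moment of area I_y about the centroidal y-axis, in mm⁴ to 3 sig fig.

I_y ≈ 9.63 × 10⁷ mm⁴

Split into non-overlapping primitives; take the origin at the lower-left of the bounding box.
Plate: 255 × 70, A = 17 850 mm², x = 127.5 mm, Ī = 96 724 688 mm⁴.
Hole 1 (subtracted): ⌀12, A = 113.1 mm², x = 85 mm, Ī = 1017.9 mm⁴.
Hole 2 (subtracted): ⌀12, A = 113.1 mm², x = 170 mm, Ī = 1017.9 mm⁴.
By symmetry the centroid is at mid-width, x̄ = 127.5 mm.
Transfer each piece to the centroidal y-axis using Ī + A·d² with d = x − 127.5:
  plate: d = 0 mm → contributes +96 724 688 mm⁴
  hole 1: d = -42.5 mm → contributes −205 300 mm⁴
  hole 2: d = 42.5 mm → contributes −205 300 mm⁴
Total I = 96 314 088 mm⁴.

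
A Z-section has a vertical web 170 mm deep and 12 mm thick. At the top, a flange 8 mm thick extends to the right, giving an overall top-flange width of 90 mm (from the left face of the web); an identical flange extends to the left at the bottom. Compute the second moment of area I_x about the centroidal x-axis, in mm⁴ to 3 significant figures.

Decompose the section into non-overlapping parts with the origin at the bottom-left of its bounding rectangle.
Web: 12 × 170, A = 2 040 mm², y = 85 mm, Ī = 4 913 000 mm⁴.
Top flange (beyond web): 78 × 8, A = 624 mm², y = 166 mm, Ī = 3 328 mm⁴.
Bottom flange (beyond web): 78 × 8, A = 624 mm², y = 4 mm, Ī = 3 328 mm⁴.
Centroid: ȳ = ΣA·y / ΣA = 85 mm.
Transfer each piece to the centroidal x-axis using Ī + A·d² with d = y − 85:
  web: d = 0 mm → contributes +4 913 000 mm⁴
  top flange (beyond web): d = 81 mm → contributes +4 097 392 mm⁴
  bottom flange (beyond web): d = -81 mm → contributes +4 097 392 mm⁴
Total I = 13 107 784 mm⁴.

I_x ≈ 1.31 × 10⁷ mm⁴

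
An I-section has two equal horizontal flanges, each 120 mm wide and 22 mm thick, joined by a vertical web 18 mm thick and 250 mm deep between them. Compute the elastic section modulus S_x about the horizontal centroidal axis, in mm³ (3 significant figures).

S_x ≈ 8.25 × 10⁵ mm³

Decompose the section into non-overlapping parts with the origin at the bottom-left of its bounding rectangle.
Bottom flange: 120 × 22, A = 2 640 mm², y = 11 mm, Ī = 106 480 mm⁴.
Web: 18 × 250, A = 4 500 mm², y = 147 mm, Ī = 23 437 500 mm⁴.
Top flange: 120 × 22, A = 2 640 mm², y = 283 mm, Ī = 106 480 mm⁴.
By symmetry the centroid is at mid-height, ȳ = 147 mm.
Transfer each piece to the horizontal centroidal axis using Ī + A·d² with d = y − 147:
  bottom flange: d = -136 mm → contributes +48 935 920 mm⁴
  web: d = 0 mm → contributes +23 437 500 mm⁴
  top flange: d = 136 mm → contributes +48 935 920 mm⁴
Total I = 121 309 340 mm⁴.
Extreme fibre distance c = 147 mm; S = I/c = 825 234 mm³.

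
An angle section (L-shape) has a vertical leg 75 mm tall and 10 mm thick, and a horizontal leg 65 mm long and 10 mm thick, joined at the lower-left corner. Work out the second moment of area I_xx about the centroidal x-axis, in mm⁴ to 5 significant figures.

Treat the section as a set of non-overlapping primitives; coordinates are from the bounding-box lower-left.
Vertical leg: 10 × 75, A = 750 mm², y = 37.5 mm, Ī = 351562.5 mm⁴.
Horizontal leg (remainder): 55 × 10, A = 550 mm², y = 5 mm, Ī = 4583.333 mm⁴.
Centroid: ȳ = ΣA·y / ΣA = 23.75 mm.
Transfer each piece to the centroidal x-axis using Ī + A·d² with d = y − 23.75:
  vertical leg: d = 13.75 mm → contributes +493359.4 mm⁴
  horizontal leg (remainder): d = -18.75 mm → contributes +197942.7 mm⁴
Total I = 691302.1 mm⁴.

I_xx ≈ 6.9130 × 10⁵ mm⁴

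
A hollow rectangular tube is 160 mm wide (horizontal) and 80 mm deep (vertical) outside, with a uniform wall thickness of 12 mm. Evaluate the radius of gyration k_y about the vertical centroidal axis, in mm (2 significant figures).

k_y ≈ 55 mm

Decompose the section into non-overlapping parts with the origin at the bottom-left of its bounding rectangle.
Outer rectangle: 160 × 80, A = 12 800 mm², x = 80 mm, Ī = 27 306 667 mm⁴.
Inner void (subtracted): 136 × 56, A = 7 616 mm², x = 80 mm, Ī = 11 738 795 mm⁴.
By symmetry the centroid is at mid-width, x̄ = 80 mm.
All pieces are centred on the vertical centroidal axis, so I = ΣĪ (holes subtracted) = 15 567 872 mm⁴.
Radius of gyration: k = √(I/A) = √(15 567 872 / 5 184) = 54.8 mm.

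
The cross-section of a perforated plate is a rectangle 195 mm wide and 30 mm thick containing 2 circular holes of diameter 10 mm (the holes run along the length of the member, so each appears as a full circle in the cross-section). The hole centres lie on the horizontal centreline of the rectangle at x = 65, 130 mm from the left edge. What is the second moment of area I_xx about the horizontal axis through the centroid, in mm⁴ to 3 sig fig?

I_xx ≈ 4.38 × 10⁵ mm⁴

Treat the section as a set of non-overlapping primitives; coordinates are from the bounding-box lower-left.
Plate: 195 × 30, A = 5 850 mm², y = 15 mm, Ī = 438 750 mm⁴.
Hole 1 (subtracted): ⌀10, A = 78.54 mm², y = 15 mm, Ī = 490.87 mm⁴.
Hole 2 (subtracted): ⌀10, A = 78.54 mm², y = 15 mm, Ī = 490.87 mm⁴.
By symmetry the centroid is at mid-height, ȳ = 15 mm.
All pieces are centred on the horizontal axis through the centroid, so I = ΣĪ (holes subtracted) = 437 768 mm⁴.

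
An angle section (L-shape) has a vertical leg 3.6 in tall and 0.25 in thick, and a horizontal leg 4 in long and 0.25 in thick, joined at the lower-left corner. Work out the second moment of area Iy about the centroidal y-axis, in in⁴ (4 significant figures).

Iy ≈ 2.940 in⁴

Treat the section as a set of non-overlapping primitives; coordinates are from the bounding-box lower-left.
Vertical leg: 0.25 × 3.6, A = 0.9 in², x = 0.125 in, Ī = 0.0046875 in⁴.
Horizontal leg (remainder): 3.75 × 0.25, A = 0.9375 in², x = 2.125 in, Ī = 1.09863 in⁴.
Centroid: x̄ = ΣA·x / ΣA = 1.14541 in.
Transfer each piece to the centroidal y-axis using Ī + A·d² with d = x − 1.14541:
  vertical leg: d = -1.02041 in → contributes +0.941797 in⁴
  horizontal leg (remainder): d = 0.979592 in → contributes +1.99826 in⁴
Total I = 2.94006 in⁴.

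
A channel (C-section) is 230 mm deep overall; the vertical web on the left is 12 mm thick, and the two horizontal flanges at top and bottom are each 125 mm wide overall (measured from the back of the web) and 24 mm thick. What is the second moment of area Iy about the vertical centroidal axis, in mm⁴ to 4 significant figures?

Split into non-overlapping primitives; take the origin at the lower-left of the bounding box.
Web: 12 × 230, A = 2 760 mm², x = 6 mm, Ī = 33 120 mm⁴.
Top flange (beyond web): 113 × 24, A = 2 712 mm², x = 68.5 mm, Ī = 2 885 794 mm⁴.
Bottom flange (beyond web): 113 × 24, A = 2 712 mm², x = 68.5 mm, Ī = 2 885 794 mm⁴.
Centroid: x̄ = ΣA·x / ΣA = 47.4223 mm.
Transfer each piece to the vertical centroidal axis using Ī + A·d² with d = x − 47.4223:
  web: d = -41.4223 mm → contributes +4 768 744 mm⁴
  top flange (beyond web): d = 21.0777 mm → contributes +4 090 654 mm⁴
  bottom flange (beyond web): d = 21.0777 mm → contributes +4 090 654 mm⁴
Total I = 12 950 053 mm⁴.

Iy ≈ 1.295 × 10⁷ mm⁴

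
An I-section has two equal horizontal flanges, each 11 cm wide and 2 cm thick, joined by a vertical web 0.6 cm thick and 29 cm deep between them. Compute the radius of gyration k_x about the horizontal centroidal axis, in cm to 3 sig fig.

k_x ≈ 13.9 cm

Break the section into simple shapes (no overlaps), measuring from the bottom-left corner of the bounding box.
Bottom flange: 11 × 2, A = 22 cm², y = 1 cm, Ī = 7.3333 cm⁴.
Web: 0.6 × 29, A = 17.4 cm², y = 16.5 cm, Ī = 1219.5 cm⁴.
Top flange: 11 × 2, A = 22 cm², y = 32 cm, Ī = 7.3333 cm⁴.
By symmetry the centroid is at mid-height, ȳ = 16.5 cm.
Transfer each piece to the horizontal centroidal axis using Ī + A·d² with d = y − 16.5:
  bottom flange: d = -15.5 cm → contributes +5292.8 cm⁴
  web: d = 0 cm → contributes +1219.5 cm⁴
  top flange: d = 15.5 cm → contributes +5292.8 cm⁴
Total I = 11 805 cm⁴.
Radius of gyration: k = √(I/A) = √(11 805 / 61.4) = 13.866 cm.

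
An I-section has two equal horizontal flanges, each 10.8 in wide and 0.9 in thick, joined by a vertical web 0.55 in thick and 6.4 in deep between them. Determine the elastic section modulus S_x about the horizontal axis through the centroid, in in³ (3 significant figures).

S_x ≈ 66.4 in³

Treat the section as a set of non-overlapping primitives; coordinates are from the bounding-box lower-left.
Bottom flange: 10.8 × 0.9, A = 9.72 in², y = 0.45 in, Ī = 0.6561 in⁴.
Web: 0.55 × 6.4, A = 3.52 in², y = 4.1 in, Ī = 12.015 in⁴.
Top flange: 10.8 × 0.9, A = 9.72 in², y = 7.75 in, Ī = 0.6561 in⁴.
By symmetry the centroid is at mid-height, ȳ = 4.1 in.
Transfer each piece to the horizontal axis through the centroid using Ī + A·d² with d = y − 4.1:
  bottom flange: d = -3.65 in → contributes +130.15 in⁴
  web: d = 0 in → contributes +12.015 in⁴
  top flange: d = 3.65 in → contributes +130.15 in⁴
Total I = 272.32 in⁴.
Extreme fibre distance c = 4.1 in; S = I/c = 66.419 in³.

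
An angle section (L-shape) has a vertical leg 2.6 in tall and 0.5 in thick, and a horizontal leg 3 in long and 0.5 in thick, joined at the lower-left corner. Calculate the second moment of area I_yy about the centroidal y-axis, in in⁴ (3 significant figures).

I_yy ≈ 2.11 in⁴

Treat the section as a set of non-overlapping primitives; coordinates are from the bounding-box lower-left.
Vertical leg: 0.5 × 2.6, A = 1.3 in², x = 0.25 in, Ī = 0.027083 in⁴.
Horizontal leg (remainder): 2.5 × 0.5, A = 1.25 in², x = 1.75 in, Ī = 0.65104 in⁴.
Centroid: x̄ = ΣA·x / ΣA = 0.98529 in.
Transfer each piece to the centroidal y-axis using Ī + A·d² with d = x − 0.98529:
  vertical leg: d = -0.73529 in → contributes +0.72994 in⁴
  horizontal leg (remainder): d = 0.76471 in → contributes +1.382 in⁴
Total I = 2.1119 in⁴.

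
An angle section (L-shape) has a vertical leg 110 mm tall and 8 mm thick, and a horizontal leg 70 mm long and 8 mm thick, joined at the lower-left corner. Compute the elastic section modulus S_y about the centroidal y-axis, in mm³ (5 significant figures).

Treat the section as a set of non-overlapping primitives; coordinates are from the bounding-box lower-left.
Vertical leg: 8 × 110, A = 880 mm², x = 4 mm, Ī = 4693.333 mm⁴.
Horizontal leg (remainder): 62 × 8, A = 496 mm², x = 39 mm, Ī = 158885.3 mm⁴.
Centroid: x̄ = ΣA·x / ΣA = 16.61628 mm.
Transfer each piece to the centroidal y-axis using Ī + A·d² with d = x − 16.61628:
  vertical leg: d = -12.61628 mm → contributes +144763.4 mm⁴
  horizontal leg (remainder): d = 22.38372 mm → contributes +407396.7 mm⁴
Total I = 552160.1 mm⁴.
Extreme fibre distance c = 53.38372 mm; S = I/c = 10343.23 mm³.

S_y ≈ 1.0343 × 10⁴ mm³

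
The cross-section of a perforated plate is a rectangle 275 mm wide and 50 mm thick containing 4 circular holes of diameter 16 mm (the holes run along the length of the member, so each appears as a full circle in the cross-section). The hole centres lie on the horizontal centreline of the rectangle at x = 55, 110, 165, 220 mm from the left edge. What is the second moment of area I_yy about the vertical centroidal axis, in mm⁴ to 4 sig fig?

Split into non-overlapping primitives; take the origin at the lower-left of the bounding box.
Plate: 275 × 50, A = 13 750 mm², x = 137.5 mm, Ī = 86 653 646 mm⁴.
Hole 1 (subtracted): ⌀16, A = 201.062 mm², x = 55 mm, Ī = 3216.99 mm⁴.
Hole 2 (subtracted): ⌀16, A = 201.062 mm², x = 110 mm, Ī = 3216.99 mm⁴.
Hole 3 (subtracted): ⌀16, A = 201.062 mm², x = 165 mm, Ī = 3216.99 mm⁴.
Hole 4 (subtracted): ⌀16, A = 201.062 mm², x = 220 mm, Ī = 3216.99 mm⁴.
By symmetry the centroid is at mid-width, x̄ = 137.5 mm.
Transfer each piece to the vertical centroidal axis using Ī + A·d² with d = x − 137.5:
  plate: d = 0 mm → contributes +86 653 646 mm⁴
  hole 1: d = -82.5 mm → contributes −1 371 695 mm⁴
  hole 2: d = -27.5 mm → contributes −155 270 mm⁴
  hole 3: d = 27.5 mm → contributes −155 270 mm⁴
  hole 4: d = 82.5 mm → contributes −1 371 695 mm⁴
Total I = 83 599 716 mm⁴.

I_yy ≈ 8.360 × 10⁷ mm⁴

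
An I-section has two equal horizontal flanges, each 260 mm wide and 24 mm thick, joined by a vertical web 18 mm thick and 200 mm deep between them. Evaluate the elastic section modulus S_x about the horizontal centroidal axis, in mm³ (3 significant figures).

Break the section into simple shapes (no overlaps), measuring from the bottom-left corner of the bounding box.
Bottom flange: 260 × 24, A = 6 240 mm², y = 12 mm, Ī = 299 520 mm⁴.
Web: 18 × 200, A = 3 600 mm², y = 124 mm, Ī = 12 000 000 mm⁴.
Top flange: 260 × 24, A = 6 240 mm², y = 236 mm, Ī = 299 520 mm⁴.
By symmetry the centroid is at mid-height, ȳ = 124 mm.
Transfer each piece to the horizontal centroidal axis using Ī + A·d² with d = y − 124:
  bottom flange: d = -112 mm → contributes +78 574 080 mm⁴
  web: d = 0 mm → contributes +12 000 000 mm⁴
  top flange: d = 112 mm → contributes +78 574 080 mm⁴
Total I = 169 148 160 mm⁴.
Extreme fibre distance c = 124 mm; S = I/c = 1 364 098 mm³.

S_x ≈ 1.36 × 10⁶ mm³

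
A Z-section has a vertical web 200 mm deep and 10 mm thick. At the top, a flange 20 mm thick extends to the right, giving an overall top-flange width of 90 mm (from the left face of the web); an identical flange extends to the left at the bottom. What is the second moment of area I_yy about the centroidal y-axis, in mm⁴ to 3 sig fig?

I_yy ≈ 8.20 × 10⁶ mm⁴

Decompose the section into non-overlapping parts with the origin at the bottom-left of its bounding rectangle.
Web: 10 × 200, A = 2 000 mm², x = 85 mm, Ī = 16 667 mm⁴.
Top flange (beyond web): 80 × 20, A = 1 600 mm², x = 130 mm, Ī = 853 333 mm⁴.
Bottom flange (beyond web): 80 × 20, A = 1 600 mm², x = 40 mm, Ī = 853 333 mm⁴.
Centroid: x̄ = ΣA·x / ΣA = 85 mm.
Transfer each piece to the centroidal y-axis using Ī + A·d² with d = x − 85:
  web: d = 0 mm → contributes +16 667 mm⁴
  top flange (beyond web): d = 45 mm → contributes +4 093 333 mm⁴
  bottom flange (beyond web): d = -45 mm → contributes +4 093 333 mm⁴
Total I = 8 203 333 mm⁴.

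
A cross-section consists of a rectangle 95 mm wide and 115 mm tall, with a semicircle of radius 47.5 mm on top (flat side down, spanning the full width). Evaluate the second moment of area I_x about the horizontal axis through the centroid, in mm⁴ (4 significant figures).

Decompose the section into non-overlapping parts with the origin at the bottom-left of its bounding rectangle.
Rectangular body: 95 × 115, A = 10 925 mm², y = 57.5 mm, Ī = 12 040 260 mm⁴.
Semicircular cap: semicircle r = 47.5, A = 3544.11 mm², y = 135.16 mm, Ī = 558 736 mm⁴.
Centroid: ȳ = ΣA·y / ΣA = 76.5222 mm.
Transfer each piece to the horizontal axis through the centroid using Ī + A·d² with d = y − 76.5222:
  rectangular body: d = -19.0222 mm → contributes +15 993 404 mm⁴
  semicircular cap: d = 58.6374 mm → contributes +12 744 618 mm⁴
Total I = 28 738 023 mm⁴.

I_x ≈ 2.874 × 10⁷ mm⁴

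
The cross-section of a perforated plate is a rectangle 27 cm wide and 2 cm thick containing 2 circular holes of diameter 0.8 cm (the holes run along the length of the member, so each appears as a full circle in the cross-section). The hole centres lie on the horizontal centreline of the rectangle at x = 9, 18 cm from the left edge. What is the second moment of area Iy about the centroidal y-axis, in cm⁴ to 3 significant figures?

Iy ≈ 3260 cm⁴

Break the section into simple shapes (no overlaps), measuring from the bottom-left corner of the bounding box.
Plate: 27 × 2, A = 54 cm², x = 13.5 cm, Ī = 3280.5 cm⁴.
Hole 1 (subtracted): ⌀0.8, A = 0.50265 cm², x = 9 cm, Ī = 0.020106 cm⁴.
Hole 2 (subtracted): ⌀0.8, A = 0.50265 cm², x = 18 cm, Ī = 0.020106 cm⁴.
By symmetry the centroid is at mid-width, x̄ = 13.5 cm.
Transfer each piece to the centroidal y-axis using Ī + A·d² with d = x − 13.5:
  plate: d = 0 cm → contributes +3280.5 cm⁴
  hole 1: d = -4.5 cm → contributes −10.199 cm⁴
  hole 2: d = 4.5 cm → contributes −10.199 cm⁴
Total I = 3260.1 cm⁴.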